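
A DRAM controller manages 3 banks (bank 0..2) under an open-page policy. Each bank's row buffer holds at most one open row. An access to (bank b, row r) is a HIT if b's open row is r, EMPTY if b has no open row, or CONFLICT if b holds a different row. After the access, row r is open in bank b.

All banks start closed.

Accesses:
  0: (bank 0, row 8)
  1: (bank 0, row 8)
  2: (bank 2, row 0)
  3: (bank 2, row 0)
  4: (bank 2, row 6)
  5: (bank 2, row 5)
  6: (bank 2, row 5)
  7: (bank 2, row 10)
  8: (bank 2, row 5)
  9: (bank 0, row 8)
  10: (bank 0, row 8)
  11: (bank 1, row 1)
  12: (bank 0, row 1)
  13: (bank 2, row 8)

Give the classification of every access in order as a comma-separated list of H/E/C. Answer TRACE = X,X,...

  [0] b0 r8: no row ⇒ E
  [1] b0 r8: had r8 ⇒ H
  [2] b2 r0: no row ⇒ E
  [3] b2 r0: had r0 ⇒ H
  [4] b2 r6: had r0 ⇒ C
  [5] b2 r5: had r6 ⇒ C
  [6] b2 r5: had r5 ⇒ H
  [7] b2 r10: had r5 ⇒ C
  [8] b2 r5: had r10 ⇒ C
  [9] b0 r8: had r8 ⇒ H
  [10] b0 r8: had r8 ⇒ H
  [11] b1 r1: no row ⇒ E
  [12] b0 r1: had r8 ⇒ C
  [13] b2 r8: had r5 ⇒ C

TRACE = E,H,E,H,C,C,H,C,C,H,H,E,C,C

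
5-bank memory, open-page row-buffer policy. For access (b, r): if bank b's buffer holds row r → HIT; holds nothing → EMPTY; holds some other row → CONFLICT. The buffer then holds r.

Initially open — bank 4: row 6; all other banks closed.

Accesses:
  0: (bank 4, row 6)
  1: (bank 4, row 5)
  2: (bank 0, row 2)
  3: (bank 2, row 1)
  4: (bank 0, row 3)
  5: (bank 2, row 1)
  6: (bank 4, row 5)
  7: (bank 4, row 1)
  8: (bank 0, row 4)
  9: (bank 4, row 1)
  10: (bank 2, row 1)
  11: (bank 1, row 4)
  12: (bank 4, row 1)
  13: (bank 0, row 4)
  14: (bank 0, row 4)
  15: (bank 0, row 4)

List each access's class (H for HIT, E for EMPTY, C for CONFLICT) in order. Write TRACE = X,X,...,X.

TRACE = H,C,E,E,C,H,H,C,C,H,H,E,H,H,H,H

0: bank 4 row 6 — prev 6 → HIT
1: bank 4 row 5 — prev 6 → CONFLICT
2: bank 0 row 2 — prev None → EMPTY
3: bank 2 row 1 — prev None → EMPTY
4: bank 0 row 3 — prev 2 → CONFLICT
5: bank 2 row 1 — prev 1 → HIT
6: bank 4 row 5 — prev 5 → HIT
7: bank 4 row 1 — prev 5 → CONFLICT
8: bank 0 row 4 — prev 3 → CONFLICT
9: bank 4 row 1 — prev 1 → HIT
10: bank 2 row 1 — prev 1 → HIT
11: bank 1 row 4 — prev None → EMPTY
12: bank 4 row 1 — prev 1 → HIT
13: bank 0 row 4 — prev 4 → HIT
14: bank 0 row 4 — prev 4 → HIT
15: bank 0 row 4 — prev 4 → HIT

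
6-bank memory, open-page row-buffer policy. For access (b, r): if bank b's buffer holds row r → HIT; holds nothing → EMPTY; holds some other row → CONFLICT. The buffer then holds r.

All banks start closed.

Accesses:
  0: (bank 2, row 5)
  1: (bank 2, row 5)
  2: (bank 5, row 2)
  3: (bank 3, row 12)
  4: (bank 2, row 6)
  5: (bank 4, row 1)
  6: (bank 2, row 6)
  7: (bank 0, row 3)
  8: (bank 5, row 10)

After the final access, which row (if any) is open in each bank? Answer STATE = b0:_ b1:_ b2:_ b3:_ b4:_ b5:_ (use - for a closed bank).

STATE = b0:3 b1:- b2:6 b3:12 b4:1 b5:10

step 0: bank2 None->5 [EMPTY]
step 1: bank2 5->5 [HIT]
step 2: bank5 None->2 [EMPTY]
step 3: bank3 None->12 [EMPTY]
step 4: bank2 5->6 [CONFLICT]
step 5: bank4 None->1 [EMPTY]
step 6: bank2 6->6 [HIT]
step 7: bank0 None->3 [EMPTY]
step 8: bank5 2->10 [CONFLICT]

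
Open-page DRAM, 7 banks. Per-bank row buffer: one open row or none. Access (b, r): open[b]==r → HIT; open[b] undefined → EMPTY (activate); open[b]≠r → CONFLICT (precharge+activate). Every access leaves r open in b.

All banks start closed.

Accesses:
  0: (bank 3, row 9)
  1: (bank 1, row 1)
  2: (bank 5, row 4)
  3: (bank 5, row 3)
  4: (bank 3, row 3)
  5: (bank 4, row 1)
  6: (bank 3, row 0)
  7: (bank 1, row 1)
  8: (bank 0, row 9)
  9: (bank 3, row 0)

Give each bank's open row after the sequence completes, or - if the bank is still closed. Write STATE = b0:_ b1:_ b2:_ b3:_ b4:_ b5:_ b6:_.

STATE = b0:9 b1:1 b2:- b3:0 b4:1 b5:3 b6:-

0: bank 3 row 9 — prev None → EMPTY
1: bank 1 row 1 — prev None → EMPTY
2: bank 5 row 4 — prev None → EMPTY
3: bank 5 row 3 — prev 4 → CONFLICT
4: bank 3 row 3 — prev 9 → CONFLICT
5: bank 4 row 1 — prev None → EMPTY
6: bank 3 row 0 — prev 3 → CONFLICT
7: bank 1 row 1 — prev 1 → HIT
8: bank 0 row 9 — prev None → EMPTY
9: bank 3 row 0 — prev 0 → HIT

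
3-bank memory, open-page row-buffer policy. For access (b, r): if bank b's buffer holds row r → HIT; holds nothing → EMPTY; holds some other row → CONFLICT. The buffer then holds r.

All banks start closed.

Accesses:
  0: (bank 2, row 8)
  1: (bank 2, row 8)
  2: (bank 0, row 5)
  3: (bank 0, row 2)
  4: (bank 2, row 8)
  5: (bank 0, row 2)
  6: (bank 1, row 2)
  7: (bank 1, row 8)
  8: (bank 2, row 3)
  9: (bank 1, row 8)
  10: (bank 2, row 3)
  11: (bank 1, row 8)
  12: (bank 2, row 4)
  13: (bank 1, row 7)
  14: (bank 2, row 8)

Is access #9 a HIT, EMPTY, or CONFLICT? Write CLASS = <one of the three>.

  [0] b2 r8: no row ⇒ E
  [1] b2 r8: had r8 ⇒ H
  [2] b0 r5: no row ⇒ E
  [3] b0 r2: had r5 ⇒ C
  [4] b2 r8: had r8 ⇒ H
  [5] b0 r2: had r2 ⇒ H
  [6] b1 r2: no row ⇒ E
  [7] b1 r8: had r2 ⇒ C
  [8] b2 r3: had r8 ⇒ C
  [9] b1 r8: had r8 ⇒ H
  [10] b2 r3: had r3 ⇒ H
  [11] b1 r8: had r8 ⇒ H
  [12] b2 r4: had r3 ⇒ C
  [13] b1 r7: had r8 ⇒ C
  [14] b2 r8: had r4 ⇒ C

CLASS = HIT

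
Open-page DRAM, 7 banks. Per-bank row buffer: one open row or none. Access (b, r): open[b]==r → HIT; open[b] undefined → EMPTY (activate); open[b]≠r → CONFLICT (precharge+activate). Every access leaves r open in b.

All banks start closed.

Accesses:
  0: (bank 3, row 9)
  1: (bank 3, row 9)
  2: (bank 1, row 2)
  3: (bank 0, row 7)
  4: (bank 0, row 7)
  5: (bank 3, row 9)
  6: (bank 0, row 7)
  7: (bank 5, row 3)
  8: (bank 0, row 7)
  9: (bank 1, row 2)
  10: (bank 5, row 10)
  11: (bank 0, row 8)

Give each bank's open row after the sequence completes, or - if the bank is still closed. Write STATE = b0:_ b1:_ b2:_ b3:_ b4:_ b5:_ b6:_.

STATE = b0:8 b1:2 b2:- b3:9 b4:- b5:10 b6:-

  [0] b3 r9: no row ⇒ E
  [1] b3 r9: had r9 ⇒ H
  [2] b1 r2: no row ⇒ E
  [3] b0 r7: no row ⇒ E
  [4] b0 r7: had r7 ⇒ H
  [5] b3 r9: had r9 ⇒ H
  [6] b0 r7: had r7 ⇒ H
  [7] b5 r3: no row ⇒ E
  [8] b0 r7: had r7 ⇒ H
  [9] b1 r2: had r2 ⇒ H
  [10] b5 r10: had r3 ⇒ C
  [11] b0 r8: had r7 ⇒ C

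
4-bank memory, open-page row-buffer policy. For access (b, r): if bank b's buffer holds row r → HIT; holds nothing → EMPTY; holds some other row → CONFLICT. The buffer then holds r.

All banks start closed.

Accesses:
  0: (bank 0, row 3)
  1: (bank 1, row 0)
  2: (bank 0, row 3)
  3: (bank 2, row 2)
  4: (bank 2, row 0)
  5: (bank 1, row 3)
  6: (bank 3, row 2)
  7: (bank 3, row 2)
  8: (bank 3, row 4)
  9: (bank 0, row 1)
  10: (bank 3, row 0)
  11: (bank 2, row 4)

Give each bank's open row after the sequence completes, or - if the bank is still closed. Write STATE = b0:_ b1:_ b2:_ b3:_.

0: bank 0 row 3 — prev None → EMPTY
1: bank 1 row 0 — prev None → EMPTY
2: bank 0 row 3 — prev 3 → HIT
3: bank 2 row 2 — prev None → EMPTY
4: bank 2 row 0 — prev 2 → CONFLICT
5: bank 1 row 3 — prev 0 → CONFLICT
6: bank 3 row 2 — prev None → EMPTY
7: bank 3 row 2 — prev 2 → HIT
8: bank 3 row 4 — prev 2 → CONFLICT
9: bank 0 row 1 — prev 3 → CONFLICT
10: bank 3 row 0 — prev 4 → CONFLICT
11: bank 2 row 4 — prev 0 → CONFLICT

STATE = b0:1 b1:3 b2:4 b3:0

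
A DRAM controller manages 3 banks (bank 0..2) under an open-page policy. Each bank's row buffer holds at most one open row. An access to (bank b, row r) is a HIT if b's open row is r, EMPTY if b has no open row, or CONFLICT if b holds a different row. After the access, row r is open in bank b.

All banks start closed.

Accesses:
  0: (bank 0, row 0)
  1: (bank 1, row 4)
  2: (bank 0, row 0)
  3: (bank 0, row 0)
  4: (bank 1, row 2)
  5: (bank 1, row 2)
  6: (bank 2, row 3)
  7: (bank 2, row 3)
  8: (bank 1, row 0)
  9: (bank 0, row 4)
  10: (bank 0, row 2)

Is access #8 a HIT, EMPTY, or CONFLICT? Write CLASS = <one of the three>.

CLASS = CONFLICT

  [0] b0 r0: no row ⇒ E
  [1] b1 r4: no row ⇒ E
  [2] b0 r0: had r0 ⇒ H
  [3] b0 r0: had r0 ⇒ H
  [4] b1 r2: had r4 ⇒ C
  [5] b1 r2: had r2 ⇒ H
  [6] b2 r3: no row ⇒ E
  [7] b2 r3: had r3 ⇒ H
  [8] b1 r0: had r2 ⇒ C
  [9] b0 r4: had r0 ⇒ C
  [10] b0 r2: had r4 ⇒ C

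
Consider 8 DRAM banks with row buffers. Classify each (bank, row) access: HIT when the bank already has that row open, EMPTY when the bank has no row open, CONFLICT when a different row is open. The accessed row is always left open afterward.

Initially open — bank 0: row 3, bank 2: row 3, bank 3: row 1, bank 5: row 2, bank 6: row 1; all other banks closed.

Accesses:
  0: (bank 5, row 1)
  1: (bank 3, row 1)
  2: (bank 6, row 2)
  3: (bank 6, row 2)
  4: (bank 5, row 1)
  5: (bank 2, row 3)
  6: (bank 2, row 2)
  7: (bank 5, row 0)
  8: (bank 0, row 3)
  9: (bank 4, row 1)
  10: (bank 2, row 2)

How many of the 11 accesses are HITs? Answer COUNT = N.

COUNT = 6

#0 (5,1) C  (was 2)
#1 (3,1) H  (was 1)
#2 (6,2) C  (was 1)
#3 (6,2) H  (was 2)
#4 (5,1) H  (was 1)
#5 (2,3) H  (was 3)
#6 (2,2) C  (was 3)
#7 (5,0) C  (was 1)
#8 (0,3) H  (was 3)
#9 (4,1) E
#10 (2,2) H  (was 2)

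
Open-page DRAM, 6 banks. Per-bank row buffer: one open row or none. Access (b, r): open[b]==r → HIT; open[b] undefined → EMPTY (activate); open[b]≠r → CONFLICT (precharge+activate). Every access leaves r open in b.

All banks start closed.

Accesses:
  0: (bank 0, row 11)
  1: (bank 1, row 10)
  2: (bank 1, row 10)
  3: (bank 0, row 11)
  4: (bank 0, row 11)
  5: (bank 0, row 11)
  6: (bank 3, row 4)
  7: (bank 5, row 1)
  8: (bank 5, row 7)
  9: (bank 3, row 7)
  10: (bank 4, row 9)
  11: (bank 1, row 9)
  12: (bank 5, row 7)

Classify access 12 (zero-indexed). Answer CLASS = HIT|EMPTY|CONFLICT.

0: bank 0 row 11 — prev None → EMPTY
1: bank 1 row 10 — prev None → EMPTY
2: bank 1 row 10 — prev 10 → HIT
3: bank 0 row 11 — prev 11 → HIT
4: bank 0 row 11 — prev 11 → HIT
5: bank 0 row 11 — prev 11 → HIT
6: bank 3 row 4 — prev None → EMPTY
7: bank 5 row 1 — prev None → EMPTY
8: bank 5 row 7 — prev 1 → CONFLICT
9: bank 3 row 7 — prev 4 → CONFLICT
10: bank 4 row 9 — prev None → EMPTY
11: bank 1 row 9 — prev 10 → CONFLICT
12: bank 5 row 7 — prev 7 → HIT

CLASS = HIT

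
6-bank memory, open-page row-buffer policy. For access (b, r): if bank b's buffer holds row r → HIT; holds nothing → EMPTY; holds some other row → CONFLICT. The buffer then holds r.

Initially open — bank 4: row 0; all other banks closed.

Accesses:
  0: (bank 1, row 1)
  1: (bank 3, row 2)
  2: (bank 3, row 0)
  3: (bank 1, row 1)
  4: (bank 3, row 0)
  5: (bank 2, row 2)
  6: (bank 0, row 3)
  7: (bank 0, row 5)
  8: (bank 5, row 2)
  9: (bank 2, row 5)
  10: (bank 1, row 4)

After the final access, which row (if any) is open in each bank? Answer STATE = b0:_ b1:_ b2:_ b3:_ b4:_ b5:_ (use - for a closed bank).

0: bank 1 row 1 — prev None → EMPTY
1: bank 3 row 2 — prev None → EMPTY
2: bank 3 row 0 — prev 2 → CONFLICT
3: bank 1 row 1 — prev 1 → HIT
4: bank 3 row 0 — prev 0 → HIT
5: bank 2 row 2 — prev None → EMPTY
6: bank 0 row 3 — prev None → EMPTY
7: bank 0 row 5 — prev 3 → CONFLICT
8: bank 5 row 2 — prev None → EMPTY
9: bank 2 row 5 — prev 2 → CONFLICT
10: bank 1 row 4 — prev 1 → CONFLICT

STATE = b0:5 b1:4 b2:5 b3:0 b4:0 b5:2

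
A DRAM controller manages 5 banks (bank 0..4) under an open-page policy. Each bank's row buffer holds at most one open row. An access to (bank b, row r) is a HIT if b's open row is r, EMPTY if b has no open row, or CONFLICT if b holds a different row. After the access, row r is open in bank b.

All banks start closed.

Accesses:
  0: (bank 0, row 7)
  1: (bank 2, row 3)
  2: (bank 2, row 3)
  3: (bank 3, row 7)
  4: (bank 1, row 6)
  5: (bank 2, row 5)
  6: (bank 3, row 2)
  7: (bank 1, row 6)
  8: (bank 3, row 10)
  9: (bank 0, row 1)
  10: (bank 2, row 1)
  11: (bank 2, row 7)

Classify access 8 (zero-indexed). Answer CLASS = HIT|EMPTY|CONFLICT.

CLASS = CONFLICT

#0 (0,7) E
#1 (2,3) E
#2 (2,3) H  (was 3)
#3 (3,7) E
#4 (1,6) E
#5 (2,5) C  (was 3)
#6 (3,2) C  (was 7)
#7 (1,6) H  (was 6)
#8 (3,10) C  (was 2)
#9 (0,1) C  (was 7)
#10 (2,1) C  (was 5)
#11 (2,7) C  (was 1)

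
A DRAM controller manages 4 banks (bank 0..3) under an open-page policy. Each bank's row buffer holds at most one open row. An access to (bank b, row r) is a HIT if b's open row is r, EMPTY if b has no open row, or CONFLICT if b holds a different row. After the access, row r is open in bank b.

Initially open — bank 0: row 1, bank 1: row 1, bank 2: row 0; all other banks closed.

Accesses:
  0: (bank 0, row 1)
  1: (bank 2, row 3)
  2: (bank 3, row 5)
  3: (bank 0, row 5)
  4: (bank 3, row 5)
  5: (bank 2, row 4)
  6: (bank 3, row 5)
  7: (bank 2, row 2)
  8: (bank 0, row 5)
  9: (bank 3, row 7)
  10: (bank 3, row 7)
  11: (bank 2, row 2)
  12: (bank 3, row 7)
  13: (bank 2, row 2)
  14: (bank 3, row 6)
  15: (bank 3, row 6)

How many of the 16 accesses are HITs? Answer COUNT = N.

  [0] b0 r1: had r1 ⇒ H
  [1] b2 r3: had r0 ⇒ C
  [2] b3 r5: no row ⇒ E
  [3] b0 r5: had r1 ⇒ C
  [4] b3 r5: had r5 ⇒ H
  [5] b2 r4: had r3 ⇒ C
  [6] b3 r5: had r5 ⇒ H
  [7] b2 r2: had r4 ⇒ C
  [8] b0 r5: had r5 ⇒ H
  [9] b3 r7: had r5 ⇒ C
  [10] b3 r7: had r7 ⇒ H
  [11] b2 r2: had r2 ⇒ H
  [12] b3 r7: had r7 ⇒ H
  [13] b2 r2: had r2 ⇒ H
  [14] b3 r6: had r7 ⇒ C
  [15] b3 r6: had r6 ⇒ H

COUNT = 9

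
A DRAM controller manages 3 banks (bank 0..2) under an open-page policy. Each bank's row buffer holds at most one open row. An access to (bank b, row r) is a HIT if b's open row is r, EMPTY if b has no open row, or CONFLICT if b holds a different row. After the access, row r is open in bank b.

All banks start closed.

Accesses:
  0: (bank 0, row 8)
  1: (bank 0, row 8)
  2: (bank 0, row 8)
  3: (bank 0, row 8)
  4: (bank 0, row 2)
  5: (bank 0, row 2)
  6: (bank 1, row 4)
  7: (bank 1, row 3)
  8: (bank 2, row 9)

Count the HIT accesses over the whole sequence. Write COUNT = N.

COUNT = 4

step 0: bank0 None->8 [EMPTY]
step 1: bank0 8->8 [HIT]
step 2: bank0 8->8 [HIT]
step 3: bank0 8->8 [HIT]
step 4: bank0 8->2 [CONFLICT]
step 5: bank0 2->2 [HIT]
step 6: bank1 None->4 [EMPTY]
step 7: bank1 4->3 [CONFLICT]
step 8: bank2 None->9 [EMPTY]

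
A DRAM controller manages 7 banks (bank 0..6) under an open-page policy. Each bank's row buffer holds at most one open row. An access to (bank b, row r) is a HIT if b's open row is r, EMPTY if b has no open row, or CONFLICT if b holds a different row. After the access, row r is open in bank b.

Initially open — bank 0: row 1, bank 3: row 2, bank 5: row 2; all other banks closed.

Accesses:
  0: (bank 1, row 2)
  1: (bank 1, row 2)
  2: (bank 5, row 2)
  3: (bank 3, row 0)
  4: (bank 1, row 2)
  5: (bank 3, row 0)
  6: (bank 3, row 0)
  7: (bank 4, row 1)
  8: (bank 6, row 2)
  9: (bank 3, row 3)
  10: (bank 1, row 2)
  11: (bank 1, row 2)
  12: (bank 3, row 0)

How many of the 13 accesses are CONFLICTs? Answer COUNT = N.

COUNT = 3

  [0] b1 r2: no row ⇒ E
  [1] b1 r2: had r2 ⇒ H
  [2] b5 r2: had r2 ⇒ H
  [3] b3 r0: had r2 ⇒ C
  [4] b1 r2: had r2 ⇒ H
  [5] b3 r0: had r0 ⇒ H
  [6] b3 r0: had r0 ⇒ H
  [7] b4 r1: no row ⇒ E
  [8] b6 r2: no row ⇒ E
  [9] b3 r3: had r0 ⇒ C
  [10] b1 r2: had r2 ⇒ H
  [11] b1 r2: had r2 ⇒ H
  [12] b3 r0: had r3 ⇒ C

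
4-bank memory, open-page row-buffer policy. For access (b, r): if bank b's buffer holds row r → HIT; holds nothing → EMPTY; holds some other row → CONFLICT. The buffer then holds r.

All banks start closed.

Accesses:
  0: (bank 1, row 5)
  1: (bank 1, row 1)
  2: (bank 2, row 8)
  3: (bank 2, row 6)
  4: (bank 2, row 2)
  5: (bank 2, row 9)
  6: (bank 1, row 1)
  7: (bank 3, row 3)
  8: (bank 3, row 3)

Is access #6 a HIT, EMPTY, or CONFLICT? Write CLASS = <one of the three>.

CLASS = HIT

0: bank 1 row 5 — prev None → EMPTY
1: bank 1 row 1 — prev 5 → CONFLICT
2: bank 2 row 8 — prev None → EMPTY
3: bank 2 row 6 — prev 8 → CONFLICT
4: bank 2 row 2 — prev 6 → CONFLICT
5: bank 2 row 9 — prev 2 → CONFLICT
6: bank 1 row 1 — prev 1 → HIT
7: bank 3 row 3 — prev None → EMPTY
8: bank 3 row 3 — prev 3 → HIT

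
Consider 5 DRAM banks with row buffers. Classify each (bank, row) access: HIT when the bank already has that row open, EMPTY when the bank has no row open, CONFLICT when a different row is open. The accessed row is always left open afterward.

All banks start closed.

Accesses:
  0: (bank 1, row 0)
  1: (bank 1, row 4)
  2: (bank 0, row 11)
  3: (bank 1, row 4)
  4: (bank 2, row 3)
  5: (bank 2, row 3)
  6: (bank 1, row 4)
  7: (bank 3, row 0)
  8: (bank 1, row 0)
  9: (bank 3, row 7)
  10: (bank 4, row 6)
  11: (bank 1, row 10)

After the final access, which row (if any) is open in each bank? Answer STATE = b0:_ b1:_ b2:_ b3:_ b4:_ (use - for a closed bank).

  [0] b1 r0: no row ⇒ E
  [1] b1 r4: had r0 ⇒ C
  [2] b0 r11: no row ⇒ E
  [3] b1 r4: had r4 ⇒ H
  [4] b2 r3: no row ⇒ E
  [5] b2 r3: had r3 ⇒ H
  [6] b1 r4: had r4 ⇒ H
  [7] b3 r0: no row ⇒ E
  [8] b1 r0: had r4 ⇒ C
  [9] b3 r7: had r0 ⇒ C
  [10] b4 r6: no row ⇒ E
  [11] b1 r10: had r0 ⇒ C

STATE = b0:11 b1:10 b2:3 b3:7 b4:6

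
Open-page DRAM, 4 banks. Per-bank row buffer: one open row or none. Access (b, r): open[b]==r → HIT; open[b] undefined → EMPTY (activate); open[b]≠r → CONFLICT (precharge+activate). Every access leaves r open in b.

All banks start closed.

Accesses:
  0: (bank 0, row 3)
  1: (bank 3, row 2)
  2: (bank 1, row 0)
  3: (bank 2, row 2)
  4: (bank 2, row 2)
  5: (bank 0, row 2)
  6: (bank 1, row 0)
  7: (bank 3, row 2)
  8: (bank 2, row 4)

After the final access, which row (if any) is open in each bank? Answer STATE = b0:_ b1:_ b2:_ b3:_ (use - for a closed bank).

STATE = b0:2 b1:0 b2:4 b3:2

#0 (0,3) E
#1 (3,2) E
#2 (1,0) E
#3 (2,2) E
#4 (2,2) H  (was 2)
#5 (0,2) C  (was 3)
#6 (1,0) H  (was 0)
#7 (3,2) H  (was 2)
#8 (2,4) C  (was 2)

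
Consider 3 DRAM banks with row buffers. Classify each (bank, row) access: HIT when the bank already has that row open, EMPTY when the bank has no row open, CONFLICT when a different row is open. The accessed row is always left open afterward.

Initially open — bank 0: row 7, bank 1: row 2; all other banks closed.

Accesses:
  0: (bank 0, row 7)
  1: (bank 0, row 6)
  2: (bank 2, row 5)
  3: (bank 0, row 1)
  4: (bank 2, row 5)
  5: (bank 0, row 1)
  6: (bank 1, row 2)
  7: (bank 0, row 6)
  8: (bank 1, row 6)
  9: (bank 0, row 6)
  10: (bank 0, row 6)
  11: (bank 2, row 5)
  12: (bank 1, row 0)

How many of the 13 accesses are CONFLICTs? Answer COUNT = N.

COUNT = 5

  [0] b0 r7: had r7 ⇒ H
  [1] b0 r6: had r7 ⇒ C
  [2] b2 r5: no row ⇒ E
  [3] b0 r1: had r6 ⇒ C
  [4] b2 r5: had r5 ⇒ H
  [5] b0 r1: had r1 ⇒ H
  [6] b1 r2: had r2 ⇒ H
  [7] b0 r6: had r1 ⇒ C
  [8] b1 r6: had r2 ⇒ C
  [9] b0 r6: had r6 ⇒ H
  [10] b0 r6: had r6 ⇒ H
  [11] b2 r5: had r5 ⇒ H
  [12] b1 r0: had r6 ⇒ C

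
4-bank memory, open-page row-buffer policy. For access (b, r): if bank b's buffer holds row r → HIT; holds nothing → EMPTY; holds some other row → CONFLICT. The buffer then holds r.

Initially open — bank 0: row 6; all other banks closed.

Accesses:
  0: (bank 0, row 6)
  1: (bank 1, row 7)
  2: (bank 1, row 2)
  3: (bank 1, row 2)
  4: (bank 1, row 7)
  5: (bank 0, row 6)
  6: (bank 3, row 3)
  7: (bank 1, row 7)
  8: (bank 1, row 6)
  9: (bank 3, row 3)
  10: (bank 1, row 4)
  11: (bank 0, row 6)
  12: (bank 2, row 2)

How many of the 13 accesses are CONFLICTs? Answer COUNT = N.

COUNT = 4

0: bank 0 row 6 — prev 6 → HIT
1: bank 1 row 7 — prev None → EMPTY
2: bank 1 row 2 — prev 7 → CONFLICT
3: bank 1 row 2 — prev 2 → HIT
4: bank 1 row 7 — prev 2 → CONFLICT
5: bank 0 row 6 — prev 6 → HIT
6: bank 3 row 3 — prev None → EMPTY
7: bank 1 row 7 — prev 7 → HIT
8: bank 1 row 6 — prev 7 → CONFLICT
9: bank 3 row 3 — prev 3 → HIT
10: bank 1 row 4 — prev 6 → CONFLICT
11: bank 0 row 6 — prev 6 → HIT
12: bank 2 row 2 — prev None → EMPTY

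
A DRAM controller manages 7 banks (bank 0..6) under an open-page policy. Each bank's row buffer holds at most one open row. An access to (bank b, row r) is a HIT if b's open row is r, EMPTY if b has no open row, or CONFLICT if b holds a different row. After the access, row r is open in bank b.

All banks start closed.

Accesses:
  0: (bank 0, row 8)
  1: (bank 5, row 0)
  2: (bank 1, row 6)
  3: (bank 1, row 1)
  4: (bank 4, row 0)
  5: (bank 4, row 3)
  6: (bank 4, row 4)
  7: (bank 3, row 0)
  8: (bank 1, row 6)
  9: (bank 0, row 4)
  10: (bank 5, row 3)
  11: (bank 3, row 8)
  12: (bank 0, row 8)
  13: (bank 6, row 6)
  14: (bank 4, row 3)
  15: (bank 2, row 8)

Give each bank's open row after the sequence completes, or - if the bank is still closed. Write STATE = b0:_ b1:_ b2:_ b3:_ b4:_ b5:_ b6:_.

STATE = b0:8 b1:6 b2:8 b3:8 b4:3 b5:3 b6:6

step 0: bank0 None->8 [EMPTY]
step 1: bank5 None->0 [EMPTY]
step 2: bank1 None->6 [EMPTY]
step 3: bank1 6->1 [CONFLICT]
step 4: bank4 None->0 [EMPTY]
step 5: bank4 0->3 [CONFLICT]
step 6: bank4 3->4 [CONFLICT]
step 7: bank3 None->0 [EMPTY]
step 8: bank1 1->6 [CONFLICT]
step 9: bank0 8->4 [CONFLICT]
step 10: bank5 0->3 [CONFLICT]
step 11: bank3 0->8 [CONFLICT]
step 12: bank0 4->8 [CONFLICT]
step 13: bank6 None->6 [EMPTY]
step 14: bank4 4->3 [CONFLICT]
step 15: bank2 None->8 [EMPTY]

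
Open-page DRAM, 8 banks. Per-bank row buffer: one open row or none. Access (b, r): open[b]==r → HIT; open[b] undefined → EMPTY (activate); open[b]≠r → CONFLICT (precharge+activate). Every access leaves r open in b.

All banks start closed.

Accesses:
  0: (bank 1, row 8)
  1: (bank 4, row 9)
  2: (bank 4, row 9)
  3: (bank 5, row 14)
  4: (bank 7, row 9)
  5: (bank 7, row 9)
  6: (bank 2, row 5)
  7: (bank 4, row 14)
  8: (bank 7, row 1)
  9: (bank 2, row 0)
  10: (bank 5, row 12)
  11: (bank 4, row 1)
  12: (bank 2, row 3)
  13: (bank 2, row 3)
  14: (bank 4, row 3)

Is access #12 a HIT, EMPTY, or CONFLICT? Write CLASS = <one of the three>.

CLASS = CONFLICT

  [0] b1 r8: no row ⇒ E
  [1] b4 r9: no row ⇒ E
  [2] b4 r9: had r9 ⇒ H
  [3] b5 r14: no row ⇒ E
  [4] b7 r9: no row ⇒ E
  [5] b7 r9: had r9 ⇒ H
  [6] b2 r5: no row ⇒ E
  [7] b4 r14: had r9 ⇒ C
  [8] b7 r1: had r9 ⇒ C
  [9] b2 r0: had r5 ⇒ C
  [10] b5 r12: had r14 ⇒ C
  [11] b4 r1: had r14 ⇒ C
  [12] b2 r3: had r0 ⇒ C
  [13] b2 r3: had r3 ⇒ H
  [14] b4 r3: had r1 ⇒ C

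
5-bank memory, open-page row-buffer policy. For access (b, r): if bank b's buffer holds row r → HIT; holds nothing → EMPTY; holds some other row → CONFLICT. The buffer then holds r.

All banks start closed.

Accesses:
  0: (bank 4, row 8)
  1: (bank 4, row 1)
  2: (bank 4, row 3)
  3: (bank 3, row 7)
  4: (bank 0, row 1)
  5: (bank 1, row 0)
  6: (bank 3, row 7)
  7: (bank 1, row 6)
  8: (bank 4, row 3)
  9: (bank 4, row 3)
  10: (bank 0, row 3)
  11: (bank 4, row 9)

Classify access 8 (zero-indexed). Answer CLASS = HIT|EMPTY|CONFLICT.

CLASS = HIT

#0 (4,8) E
#1 (4,1) C  (was 8)
#2 (4,3) C  (was 1)
#3 (3,7) E
#4 (0,1) E
#5 (1,0) E
#6 (3,7) H  (was 7)
#7 (1,6) C  (was 0)
#8 (4,3) H  (was 3)
#9 (4,3) H  (was 3)
#10 (0,3) C  (was 1)
#11 (4,9) C  (was 3)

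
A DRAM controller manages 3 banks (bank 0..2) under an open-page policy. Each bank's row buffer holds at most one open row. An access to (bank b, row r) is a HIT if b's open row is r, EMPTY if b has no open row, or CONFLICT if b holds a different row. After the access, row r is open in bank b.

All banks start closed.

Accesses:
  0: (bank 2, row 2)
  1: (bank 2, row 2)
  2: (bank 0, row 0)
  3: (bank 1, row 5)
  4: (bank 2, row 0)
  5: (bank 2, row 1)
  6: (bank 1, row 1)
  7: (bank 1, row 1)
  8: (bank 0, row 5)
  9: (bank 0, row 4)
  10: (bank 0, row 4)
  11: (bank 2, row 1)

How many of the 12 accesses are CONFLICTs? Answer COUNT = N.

#0 (2,2) E
#1 (2,2) H  (was 2)
#2 (0,0) E
#3 (1,5) E
#4 (2,0) C  (was 2)
#5 (2,1) C  (was 0)
#6 (1,1) C  (was 5)
#7 (1,1) H  (was 1)
#8 (0,5) C  (was 0)
#9 (0,4) C  (was 5)
#10 (0,4) H  (was 4)
#11 (2,1) H  (was 1)

COUNT = 5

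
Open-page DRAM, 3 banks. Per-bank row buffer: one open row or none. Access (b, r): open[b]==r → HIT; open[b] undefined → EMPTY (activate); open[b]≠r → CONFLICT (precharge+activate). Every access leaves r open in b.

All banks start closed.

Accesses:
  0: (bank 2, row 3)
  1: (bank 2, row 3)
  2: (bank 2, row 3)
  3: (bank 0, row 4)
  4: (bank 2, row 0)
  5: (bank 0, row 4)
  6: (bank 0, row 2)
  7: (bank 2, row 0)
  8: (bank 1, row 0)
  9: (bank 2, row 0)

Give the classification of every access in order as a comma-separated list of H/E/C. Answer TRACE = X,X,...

#0 (2,3) E
#1 (2,3) H  (was 3)
#2 (2,3) H  (was 3)
#3 (0,4) E
#4 (2,0) C  (was 3)
#5 (0,4) H  (was 4)
#6 (0,2) C  (was 4)
#7 (2,0) H  (was 0)
#8 (1,0) E
#9 (2,0) H  (was 0)

TRACE = E,H,H,E,C,H,C,H,E,H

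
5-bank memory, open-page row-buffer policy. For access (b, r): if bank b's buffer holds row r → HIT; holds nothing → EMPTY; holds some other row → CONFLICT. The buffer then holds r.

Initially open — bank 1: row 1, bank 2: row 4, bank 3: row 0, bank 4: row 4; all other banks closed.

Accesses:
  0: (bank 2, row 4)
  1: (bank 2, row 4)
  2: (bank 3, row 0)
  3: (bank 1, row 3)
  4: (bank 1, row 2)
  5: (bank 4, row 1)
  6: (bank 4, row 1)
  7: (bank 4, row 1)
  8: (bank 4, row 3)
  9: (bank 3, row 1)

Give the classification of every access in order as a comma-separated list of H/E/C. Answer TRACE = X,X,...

step 0: bank2 4->4 [HIT]
step 1: bank2 4->4 [HIT]
step 2: bank3 0->0 [HIT]
step 3: bank1 1->3 [CONFLICT]
step 4: bank1 3->2 [CONFLICT]
step 5: bank4 4->1 [CONFLICT]
step 6: bank4 1->1 [HIT]
step 7: bank4 1->1 [HIT]
step 8: bank4 1->3 [CONFLICT]
step 9: bank3 0->1 [CONFLICT]

TRACE = H,H,H,C,C,C,H,H,C,C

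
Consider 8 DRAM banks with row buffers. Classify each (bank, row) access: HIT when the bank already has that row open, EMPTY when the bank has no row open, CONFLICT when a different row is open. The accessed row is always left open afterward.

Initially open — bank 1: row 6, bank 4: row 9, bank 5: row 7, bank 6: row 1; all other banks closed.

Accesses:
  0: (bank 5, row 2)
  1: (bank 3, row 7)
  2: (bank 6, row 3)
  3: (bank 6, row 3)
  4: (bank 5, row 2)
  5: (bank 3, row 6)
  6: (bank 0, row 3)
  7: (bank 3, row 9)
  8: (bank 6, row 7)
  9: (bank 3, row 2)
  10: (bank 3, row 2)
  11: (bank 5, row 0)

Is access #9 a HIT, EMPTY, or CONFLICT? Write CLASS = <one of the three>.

0: bank 5 row 2 — prev 7 → CONFLICT
1: bank 3 row 7 — prev None → EMPTY
2: bank 6 row 3 — prev 1 → CONFLICT
3: bank 6 row 3 — prev 3 → HIT
4: bank 5 row 2 — prev 2 → HIT
5: bank 3 row 6 — prev 7 → CONFLICT
6: bank 0 row 3 — prev None → EMPTY
7: bank 3 row 9 — prev 6 → CONFLICT
8: bank 6 row 7 — prev 3 → CONFLICT
9: bank 3 row 2 — prev 9 → CONFLICT
10: bank 3 row 2 — prev 2 → HIT
11: bank 5 row 0 — prev 2 → CONFLICT

CLASS = CONFLICT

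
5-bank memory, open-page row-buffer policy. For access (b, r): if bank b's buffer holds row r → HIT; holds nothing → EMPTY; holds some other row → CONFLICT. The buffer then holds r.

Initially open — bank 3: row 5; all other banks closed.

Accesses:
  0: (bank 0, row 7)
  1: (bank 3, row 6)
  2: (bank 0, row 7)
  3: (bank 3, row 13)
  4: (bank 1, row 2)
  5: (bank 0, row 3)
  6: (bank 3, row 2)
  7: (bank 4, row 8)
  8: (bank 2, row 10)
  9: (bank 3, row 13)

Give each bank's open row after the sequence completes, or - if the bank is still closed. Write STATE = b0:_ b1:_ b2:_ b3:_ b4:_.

  [0] b0 r7: no row ⇒ E
  [1] b3 r6: had r5 ⇒ C
  [2] b0 r7: had r7 ⇒ H
  [3] b3 r13: had r6 ⇒ C
  [4] b1 r2: no row ⇒ E
  [5] b0 r3: had r7 ⇒ C
  [6] b3 r2: had r13 ⇒ C
  [7] b4 r8: no row ⇒ E
  [8] b2 r10: no row ⇒ E
  [9] b3 r13: had r2 ⇒ C

STATE = b0:3 b1:2 b2:10 b3:13 b4:8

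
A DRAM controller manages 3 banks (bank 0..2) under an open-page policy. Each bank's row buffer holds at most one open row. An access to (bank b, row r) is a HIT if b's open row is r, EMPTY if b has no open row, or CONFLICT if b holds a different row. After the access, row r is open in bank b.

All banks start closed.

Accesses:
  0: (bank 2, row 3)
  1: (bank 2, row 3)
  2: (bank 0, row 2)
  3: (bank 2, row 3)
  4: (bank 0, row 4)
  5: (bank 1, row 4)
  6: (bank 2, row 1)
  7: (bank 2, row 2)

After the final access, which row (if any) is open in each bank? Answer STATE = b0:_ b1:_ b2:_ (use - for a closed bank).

  [0] b2 r3: no row ⇒ E
  [1] b2 r3: had r3 ⇒ H
  [2] b0 r2: no row ⇒ E
  [3] b2 r3: had r3 ⇒ H
  [4] b0 r4: had r2 ⇒ C
  [5] b1 r4: no row ⇒ E
  [6] b2 r1: had r3 ⇒ C
  [7] b2 r2: had r1 ⇒ C

STATE = b0:4 b1:4 b2:2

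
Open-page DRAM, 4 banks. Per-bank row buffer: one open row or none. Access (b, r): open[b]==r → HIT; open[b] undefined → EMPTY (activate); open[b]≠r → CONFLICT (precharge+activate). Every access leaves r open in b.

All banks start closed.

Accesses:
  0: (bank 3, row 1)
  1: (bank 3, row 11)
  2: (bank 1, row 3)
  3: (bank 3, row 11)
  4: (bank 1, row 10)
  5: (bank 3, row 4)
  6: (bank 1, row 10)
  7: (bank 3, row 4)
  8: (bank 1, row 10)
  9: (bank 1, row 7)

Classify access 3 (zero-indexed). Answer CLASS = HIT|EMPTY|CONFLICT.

CLASS = HIT

step 0: bank3 None->1 [EMPTY]
step 1: bank3 1->11 [CONFLICT]
step 2: bank1 None->3 [EMPTY]
step 3: bank3 11->11 [HIT]
step 4: bank1 3->10 [CONFLICT]
step 5: bank3 11->4 [CONFLICT]
step 6: bank1 10->10 [HIT]
step 7: bank3 4->4 [HIT]
step 8: bank1 10->10 [HIT]
step 9: bank1 10->7 [CONFLICT]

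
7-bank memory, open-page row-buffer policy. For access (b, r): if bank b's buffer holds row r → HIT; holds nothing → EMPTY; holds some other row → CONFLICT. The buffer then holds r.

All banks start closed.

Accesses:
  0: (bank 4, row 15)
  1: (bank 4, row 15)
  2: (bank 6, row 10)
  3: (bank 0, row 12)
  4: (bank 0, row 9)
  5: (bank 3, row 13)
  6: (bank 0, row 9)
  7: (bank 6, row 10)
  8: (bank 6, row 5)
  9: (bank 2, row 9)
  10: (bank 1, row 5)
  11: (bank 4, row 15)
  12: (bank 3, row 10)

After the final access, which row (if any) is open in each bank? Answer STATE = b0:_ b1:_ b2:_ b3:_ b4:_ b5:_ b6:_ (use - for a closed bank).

#0 (4,15) E
#1 (4,15) H  (was 15)
#2 (6,10) E
#3 (0,12) E
#4 (0,9) C  (was 12)
#5 (3,13) E
#6 (0,9) H  (was 9)
#7 (6,10) H  (was 10)
#8 (6,5) C  (was 10)
#9 (2,9) E
#10 (1,5) E
#11 (4,15) H  (was 15)
#12 (3,10) C  (was 13)

STATE = b0:9 b1:5 b2:9 b3:10 b4:15 b5:- b6:5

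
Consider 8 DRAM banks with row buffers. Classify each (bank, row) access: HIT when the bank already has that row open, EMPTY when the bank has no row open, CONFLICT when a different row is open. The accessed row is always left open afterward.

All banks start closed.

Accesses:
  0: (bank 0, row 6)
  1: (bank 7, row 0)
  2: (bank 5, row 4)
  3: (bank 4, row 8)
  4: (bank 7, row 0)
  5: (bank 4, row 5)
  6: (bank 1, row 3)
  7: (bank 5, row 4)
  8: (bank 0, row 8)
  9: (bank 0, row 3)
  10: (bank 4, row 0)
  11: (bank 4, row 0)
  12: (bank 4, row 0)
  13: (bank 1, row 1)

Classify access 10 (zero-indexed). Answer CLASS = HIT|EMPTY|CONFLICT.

CLASS = CONFLICT

#0 (0,6) E
#1 (7,0) E
#2 (5,4) E
#3 (4,8) E
#4 (7,0) H  (was 0)
#5 (4,5) C  (was 8)
#6 (1,3) E
#7 (5,4) H  (was 4)
#8 (0,8) C  (was 6)
#9 (0,3) C  (was 8)
#10 (4,0) C  (was 5)
#11 (4,0) H  (was 0)
#12 (4,0) H  (was 0)
#13 (1,1) C  (was 3)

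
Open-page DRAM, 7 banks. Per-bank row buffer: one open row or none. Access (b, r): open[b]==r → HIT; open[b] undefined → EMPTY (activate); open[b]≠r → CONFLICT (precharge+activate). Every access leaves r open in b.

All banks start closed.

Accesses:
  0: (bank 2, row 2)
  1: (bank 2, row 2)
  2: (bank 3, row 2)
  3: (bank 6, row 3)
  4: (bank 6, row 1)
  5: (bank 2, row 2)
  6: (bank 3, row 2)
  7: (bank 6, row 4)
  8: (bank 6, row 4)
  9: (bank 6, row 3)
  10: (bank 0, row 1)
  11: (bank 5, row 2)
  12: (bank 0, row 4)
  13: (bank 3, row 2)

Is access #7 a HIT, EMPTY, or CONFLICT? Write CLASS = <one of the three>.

CLASS = CONFLICT

  [0] b2 r2: no row ⇒ E
  [1] b2 r2: had r2 ⇒ H
  [2] b3 r2: no row ⇒ E
  [3] b6 r3: no row ⇒ E
  [4] b6 r1: had r3 ⇒ C
  [5] b2 r2: had r2 ⇒ H
  [6] b3 r2: had r2 ⇒ H
  [7] b6 r4: had r1 ⇒ C
  [8] b6 r4: had r4 ⇒ H
  [9] b6 r3: had r4 ⇒ C
  [10] b0 r1: no row ⇒ E
  [11] b5 r2: no row ⇒ E
  [12] b0 r4: had r1 ⇒ C
  [13] b3 r2: had r2 ⇒ H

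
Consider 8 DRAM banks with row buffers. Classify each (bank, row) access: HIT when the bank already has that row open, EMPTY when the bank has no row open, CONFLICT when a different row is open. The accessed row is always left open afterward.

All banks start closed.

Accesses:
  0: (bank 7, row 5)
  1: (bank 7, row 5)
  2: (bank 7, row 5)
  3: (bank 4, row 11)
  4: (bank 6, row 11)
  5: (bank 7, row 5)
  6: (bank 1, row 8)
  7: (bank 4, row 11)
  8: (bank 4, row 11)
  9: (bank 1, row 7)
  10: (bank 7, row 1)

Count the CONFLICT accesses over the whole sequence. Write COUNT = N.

0: bank 7 row 5 — prev None → EMPTY
1: bank 7 row 5 — prev 5 → HIT
2: bank 7 row 5 — prev 5 → HIT
3: bank 4 row 11 — prev None → EMPTY
4: bank 6 row 11 — prev None → EMPTY
5: bank 7 row 5 — prev 5 → HIT
6: bank 1 row 8 — prev None → EMPTY
7: bank 4 row 11 — prev 11 → HIT
8: bank 4 row 11 — prev 11 → HIT
9: bank 1 row 7 — prev 8 → CONFLICT
10: bank 7 row 1 — prev 5 → CONFLICT

COUNT = 2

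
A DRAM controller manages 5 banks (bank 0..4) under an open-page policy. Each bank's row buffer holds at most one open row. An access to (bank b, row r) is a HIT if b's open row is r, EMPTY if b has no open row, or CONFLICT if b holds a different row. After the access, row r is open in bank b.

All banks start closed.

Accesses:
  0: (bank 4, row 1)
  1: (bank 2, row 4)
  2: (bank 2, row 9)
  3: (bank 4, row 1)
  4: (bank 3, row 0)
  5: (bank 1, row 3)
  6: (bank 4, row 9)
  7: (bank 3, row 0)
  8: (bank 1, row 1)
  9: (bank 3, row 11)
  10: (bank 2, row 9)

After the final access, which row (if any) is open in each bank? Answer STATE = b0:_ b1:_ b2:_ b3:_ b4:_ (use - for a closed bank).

STATE = b0:- b1:1 b2:9 b3:11 b4:9

#0 (4,1) E
#1 (2,4) E
#2 (2,9) C  (was 4)
#3 (4,1) H  (was 1)
#4 (3,0) E
#5 (1,3) E
#6 (4,9) C  (was 1)
#7 (3,0) H  (was 0)
#8 (1,1) C  (was 3)
#9 (3,11) C  (was 0)
#10 (2,9) H  (was 9)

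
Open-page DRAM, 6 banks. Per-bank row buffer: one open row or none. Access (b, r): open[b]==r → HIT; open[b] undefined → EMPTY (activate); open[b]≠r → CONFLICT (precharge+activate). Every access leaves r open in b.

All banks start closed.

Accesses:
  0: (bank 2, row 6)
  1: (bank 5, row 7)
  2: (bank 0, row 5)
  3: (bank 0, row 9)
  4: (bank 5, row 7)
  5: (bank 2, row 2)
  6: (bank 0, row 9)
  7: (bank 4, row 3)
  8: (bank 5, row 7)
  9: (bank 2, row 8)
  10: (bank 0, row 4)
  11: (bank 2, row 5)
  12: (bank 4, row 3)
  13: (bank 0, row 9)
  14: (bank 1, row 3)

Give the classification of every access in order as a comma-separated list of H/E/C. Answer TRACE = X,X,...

TRACE = E,E,E,C,H,C,H,E,H,C,C,C,H,C,E

#0 (2,6) E
#1 (5,7) E
#2 (0,5) E
#3 (0,9) C  (was 5)
#4 (5,7) H  (was 7)
#5 (2,2) C  (was 6)
#6 (0,9) H  (was 9)
#7 (4,3) E
#8 (5,7) H  (was 7)
#9 (2,8) C  (was 2)
#10 (0,4) C  (was 9)
#11 (2,5) C  (was 8)
#12 (4,3) H  (was 3)
#13 (0,9) C  (was 4)
#14 (1,3) E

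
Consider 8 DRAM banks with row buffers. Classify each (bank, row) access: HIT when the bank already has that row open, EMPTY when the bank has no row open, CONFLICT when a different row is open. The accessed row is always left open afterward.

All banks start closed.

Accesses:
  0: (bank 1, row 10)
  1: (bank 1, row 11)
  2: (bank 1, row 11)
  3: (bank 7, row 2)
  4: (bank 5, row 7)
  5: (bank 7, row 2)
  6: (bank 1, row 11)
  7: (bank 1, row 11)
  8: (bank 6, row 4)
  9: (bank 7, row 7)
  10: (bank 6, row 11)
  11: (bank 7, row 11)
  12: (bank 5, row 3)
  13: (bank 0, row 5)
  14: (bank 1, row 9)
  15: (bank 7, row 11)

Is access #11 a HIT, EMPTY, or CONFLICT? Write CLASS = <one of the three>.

CLASS = CONFLICT

  [0] b1 r10: no row ⇒ E
  [1] b1 r11: had r10 ⇒ C
  [2] b1 r11: had r11 ⇒ H
  [3] b7 r2: no row ⇒ E
  [4] b5 r7: no row ⇒ E
  [5] b7 r2: had r2 ⇒ H
  [6] b1 r11: had r11 ⇒ H
  [7] b1 r11: had r11 ⇒ H
  [8] b6 r4: no row ⇒ E
  [9] b7 r7: had r2 ⇒ C
  [10] b6 r11: had r4 ⇒ C
  [11] b7 r11: had r7 ⇒ C
  [12] b5 r3: had r7 ⇒ C
  [13] b0 r5: no row ⇒ E
  [14] b1 r9: had r11 ⇒ C
  [15] b7 r11: had r11 ⇒ H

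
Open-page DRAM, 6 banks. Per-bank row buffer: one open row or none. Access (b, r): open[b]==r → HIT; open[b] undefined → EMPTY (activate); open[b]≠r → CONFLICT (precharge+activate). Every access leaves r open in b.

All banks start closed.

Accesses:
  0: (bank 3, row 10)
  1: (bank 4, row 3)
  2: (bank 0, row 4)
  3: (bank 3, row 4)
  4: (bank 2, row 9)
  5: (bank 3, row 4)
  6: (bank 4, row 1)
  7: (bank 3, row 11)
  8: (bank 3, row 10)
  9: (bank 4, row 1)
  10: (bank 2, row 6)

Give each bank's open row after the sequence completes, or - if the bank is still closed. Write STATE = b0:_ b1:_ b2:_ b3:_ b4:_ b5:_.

#0 (3,10) E
#1 (4,3) E
#2 (0,4) E
#3 (3,4) C  (was 10)
#4 (2,9) E
#5 (3,4) H  (was 4)
#6 (4,1) C  (was 3)
#7 (3,11) C  (was 4)
#8 (3,10) C  (was 11)
#9 (4,1) H  (was 1)
#10 (2,6) C  (was 9)

STATE = b0:4 b1:- b2:6 b3:10 b4:1 b5:-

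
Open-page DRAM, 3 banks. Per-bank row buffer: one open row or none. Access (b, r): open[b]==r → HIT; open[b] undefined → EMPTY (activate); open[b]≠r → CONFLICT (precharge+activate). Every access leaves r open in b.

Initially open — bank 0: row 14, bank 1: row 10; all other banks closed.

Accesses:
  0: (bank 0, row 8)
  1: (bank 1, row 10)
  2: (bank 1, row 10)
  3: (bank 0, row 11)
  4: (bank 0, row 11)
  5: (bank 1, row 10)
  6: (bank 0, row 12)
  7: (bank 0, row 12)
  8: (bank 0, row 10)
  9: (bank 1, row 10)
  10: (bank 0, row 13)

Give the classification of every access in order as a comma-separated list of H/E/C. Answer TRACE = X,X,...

TRACE = C,H,H,C,H,H,C,H,C,H,C

step 0: bank0 14->8 [CONFLICT]
step 1: bank1 10->10 [HIT]
step 2: bank1 10->10 [HIT]
step 3: bank0 8->11 [CONFLICT]
step 4: bank0 11->11 [HIT]
step 5: bank1 10->10 [HIT]
step 6: bank0 11->12 [CONFLICT]
step 7: bank0 12->12 [HIT]
step 8: bank0 12->10 [CONFLICT]
step 9: bank1 10->10 [HIT]
step 10: bank0 10->13 [CONFLICT]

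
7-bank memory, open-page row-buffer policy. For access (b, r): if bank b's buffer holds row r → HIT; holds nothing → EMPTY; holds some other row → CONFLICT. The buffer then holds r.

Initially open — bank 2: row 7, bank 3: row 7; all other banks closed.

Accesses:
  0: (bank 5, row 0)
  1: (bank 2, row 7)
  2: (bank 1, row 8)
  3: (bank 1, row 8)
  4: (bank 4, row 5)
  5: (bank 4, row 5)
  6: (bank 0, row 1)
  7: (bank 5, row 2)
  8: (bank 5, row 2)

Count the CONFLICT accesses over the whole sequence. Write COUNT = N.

step 0: bank5 None->0 [EMPTY]
step 1: bank2 7->7 [HIT]
step 2: bank1 None->8 [EMPTY]
step 3: bank1 8->8 [HIT]
step 4: bank4 None->5 [EMPTY]
step 5: bank4 5->5 [HIT]
step 6: bank0 None->1 [EMPTY]
step 7: bank5 0->2 [CONFLICT]
step 8: bank5 2->2 [HIT]

COUNT = 1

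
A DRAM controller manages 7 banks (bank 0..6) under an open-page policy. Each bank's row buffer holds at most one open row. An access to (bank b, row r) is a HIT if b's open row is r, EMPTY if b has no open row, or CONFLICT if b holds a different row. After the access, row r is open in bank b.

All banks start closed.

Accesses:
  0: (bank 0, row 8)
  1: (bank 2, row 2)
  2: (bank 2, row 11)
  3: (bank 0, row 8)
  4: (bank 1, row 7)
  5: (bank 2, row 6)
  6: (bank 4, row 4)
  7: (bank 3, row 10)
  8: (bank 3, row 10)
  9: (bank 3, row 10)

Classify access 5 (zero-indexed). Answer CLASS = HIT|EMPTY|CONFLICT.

CLASS = CONFLICT

0: bank 0 row 8 — prev None → EMPTY
1: bank 2 row 2 — prev None → EMPTY
2: bank 2 row 11 — prev 2 → CONFLICT
3: bank 0 row 8 — prev 8 → HIT
4: bank 1 row 7 — prev None → EMPTY
5: bank 2 row 6 — prev 11 → CONFLICT
6: bank 4 row 4 — prev None → EMPTY
7: bank 3 row 10 — prev None → EMPTY
8: bank 3 row 10 — prev 10 → HIT
9: bank 3 row 10 — prev 10 → HIT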